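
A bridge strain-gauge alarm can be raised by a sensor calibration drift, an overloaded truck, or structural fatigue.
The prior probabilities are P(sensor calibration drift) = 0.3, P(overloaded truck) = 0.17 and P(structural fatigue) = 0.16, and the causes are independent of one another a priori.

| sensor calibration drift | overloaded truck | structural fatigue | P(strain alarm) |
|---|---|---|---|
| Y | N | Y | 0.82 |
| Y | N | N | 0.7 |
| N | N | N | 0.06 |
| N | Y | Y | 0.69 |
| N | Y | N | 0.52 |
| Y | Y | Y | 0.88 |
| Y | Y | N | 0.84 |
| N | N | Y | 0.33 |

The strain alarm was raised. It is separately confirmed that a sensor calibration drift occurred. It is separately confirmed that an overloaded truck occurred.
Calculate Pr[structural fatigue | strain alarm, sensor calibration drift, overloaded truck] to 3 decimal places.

Pr[structural fatigue | strain alarm, sensor calibration drift, overloaded truck] ≈ 0.166

Weight on structural fatigue=true, given the evidence: 0.88*0.16 = 0.140800
Normalizer over all consistent configurations: 0.84*0.84 + 0.88*0.16 = 0.846400
P(structural fatigue | strain alarm, sensor calibration drift, overloaded truck) = 0.140800/0.846400 ≈ 0.166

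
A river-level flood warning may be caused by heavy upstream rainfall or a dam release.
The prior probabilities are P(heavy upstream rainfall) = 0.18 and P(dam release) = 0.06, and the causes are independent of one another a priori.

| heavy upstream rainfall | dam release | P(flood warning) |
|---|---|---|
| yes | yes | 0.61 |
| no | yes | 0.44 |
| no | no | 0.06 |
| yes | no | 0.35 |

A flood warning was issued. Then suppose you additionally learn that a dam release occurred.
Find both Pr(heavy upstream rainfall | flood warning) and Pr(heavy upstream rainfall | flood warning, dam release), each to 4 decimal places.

P(flood warning) = 0.06×0.82×0.94 + 0.44×0.82×0.06 + 0.35×0.18×0.94 + 0.61×0.18×0.06 = 0.046248 + 0.021648 + 0.059220 + 0.006588 = 0.133704
Of this, 0.065808 comes from 0.059220 + 0.006588 (the heavy upstream rainfall=true cases).
P(heavy upstream rainfall | flood warning) = 0.065808 / 0.133704 ≈ 0.4922

Now also conditioning on dam release=true:
P(flood warning | dam release) = 0.44·0.82 + 0.61·0.18 = 0.360800 + 0.109800 = 0.470600
Restricting to configurations with heavy upstream rainfall present: 0.61·0.18 = 0.109800.
Hence the posterior is 0.109800/0.470600 ≈ 0.2333.

Pr(heavy upstream rainfall | flood warning) ≈ 0.4922; Pr(heavy upstream rainfall | flood warning, dam release) ≈ 0.2333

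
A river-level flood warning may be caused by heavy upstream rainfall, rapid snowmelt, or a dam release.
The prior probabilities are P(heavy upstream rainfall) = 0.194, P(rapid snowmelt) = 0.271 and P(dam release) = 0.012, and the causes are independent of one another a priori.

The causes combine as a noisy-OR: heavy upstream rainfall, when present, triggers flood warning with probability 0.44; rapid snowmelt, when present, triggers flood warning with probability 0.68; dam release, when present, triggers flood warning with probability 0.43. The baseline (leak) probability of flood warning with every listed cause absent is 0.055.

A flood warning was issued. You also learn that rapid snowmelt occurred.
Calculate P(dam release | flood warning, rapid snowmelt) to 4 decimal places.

Under noisy-OR, P(flood warning | causes) = 1 − (1−0.055)·∏(1−qᵢ) over the active causes.
For the numerator, keep only dam release=true terms: 0.008005 + 0.002103 = 0.010108
Normalizer over all consistent configurations: 0.6976*0.806*0.988 + 0.827632*0.806*0.012 + 0.830656*0.194*0.988 + 0.903474*0.194*0.012 = 0.724839
Posterior = 0.010108 / 0.724839 ≈ 0.0139

P(dam release | flood warning, rapid snowmelt) ≈ 0.0139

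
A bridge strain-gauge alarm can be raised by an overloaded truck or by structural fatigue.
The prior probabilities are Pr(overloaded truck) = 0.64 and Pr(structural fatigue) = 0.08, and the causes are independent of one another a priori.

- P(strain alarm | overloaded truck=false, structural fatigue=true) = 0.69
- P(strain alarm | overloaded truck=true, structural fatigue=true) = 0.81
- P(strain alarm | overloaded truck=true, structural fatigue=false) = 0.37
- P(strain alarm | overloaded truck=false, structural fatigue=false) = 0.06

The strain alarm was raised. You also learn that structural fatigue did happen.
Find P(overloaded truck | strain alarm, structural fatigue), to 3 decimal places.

P(overloaded truck | strain alarm, structural fatigue) ≈ 0.676

Weight on overloaded truck=true, given the evidence: 0.81×0.64 = 0.518400
Denominator P(strain alarm | structural fatigue): 0.69×0.36 + 0.81×0.64 = 0.766800
P(overloaded truck | strain alarm, structural fatigue) = 0.518400/0.766800 ≈ 0.676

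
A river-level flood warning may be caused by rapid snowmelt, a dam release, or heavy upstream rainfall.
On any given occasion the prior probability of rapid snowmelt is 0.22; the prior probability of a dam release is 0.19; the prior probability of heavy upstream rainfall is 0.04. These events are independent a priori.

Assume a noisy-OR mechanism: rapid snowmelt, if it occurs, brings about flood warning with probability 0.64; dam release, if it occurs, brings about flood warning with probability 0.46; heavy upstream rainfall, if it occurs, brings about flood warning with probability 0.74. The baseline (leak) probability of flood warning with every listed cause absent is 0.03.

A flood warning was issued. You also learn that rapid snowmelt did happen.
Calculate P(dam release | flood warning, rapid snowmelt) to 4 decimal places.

P(dam release | flood warning, rapid snowmelt) ≈ 0.2247

Under noisy-OR, P(flood warning | causes) = 1 − (1−0.03)·∏(1−qᵢ) over the active causes.
P(flood warning | rapid snowmelt) = 0.6508*0.81*0.96 + 0.909208*0.81*0.04 + 0.811432*0.19*0.96 + 0.950972*0.19*0.04 = 0.506062 + 0.029458 + 0.148005 + 0.007227 = 0.690752
Restricting to configurations with dam release present: 0.148005 + 0.007227 = 0.155232.
So P(dam release | flood warning, rapid snowmelt) = 0.155232/0.690752 ≈ 0.2247.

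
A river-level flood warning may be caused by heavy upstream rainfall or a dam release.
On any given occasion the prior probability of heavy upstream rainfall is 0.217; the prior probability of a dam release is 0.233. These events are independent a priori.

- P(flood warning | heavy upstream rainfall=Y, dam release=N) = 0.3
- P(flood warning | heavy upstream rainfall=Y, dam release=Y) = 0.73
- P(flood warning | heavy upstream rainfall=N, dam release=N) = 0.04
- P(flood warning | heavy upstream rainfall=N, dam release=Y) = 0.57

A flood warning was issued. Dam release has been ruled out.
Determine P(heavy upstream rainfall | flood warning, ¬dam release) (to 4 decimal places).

Weight on heavy upstream rainfall=true, given the evidence: 0.3·0.217 = 0.065100
The normalizing constant is 0.04·0.783 + 0.3·0.217 = 0.096420
P(heavy upstream rainfall | flood warning, ¬dam release) = 0.065100/0.096420 ≈ 0.6752

P(heavy upstream rainfall | flood warning, ¬dam release) ≈ 0.6752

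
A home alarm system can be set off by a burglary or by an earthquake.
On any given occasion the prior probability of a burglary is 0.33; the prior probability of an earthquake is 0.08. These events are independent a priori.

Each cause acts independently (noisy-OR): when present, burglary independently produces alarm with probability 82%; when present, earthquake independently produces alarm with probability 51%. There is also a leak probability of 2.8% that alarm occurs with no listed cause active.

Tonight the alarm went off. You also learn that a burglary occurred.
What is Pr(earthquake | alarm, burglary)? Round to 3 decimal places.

Under noisy-OR, P(alarm | causes) = 1 − (1−0.028)·∏(1−qᵢ) over the active causes.
Numerator (weight on configurations with earthquake): 0.91427·0.08 = 0.073142
Denominator P(alarm | burglary): 0.82504·0.92 + 0.91427·0.08 = 0.832179
P(earthquake | alarm, burglary) = 0.073142/0.832179 ≈ 0.088

Pr(earthquake | alarm, burglary) ≈ 0.088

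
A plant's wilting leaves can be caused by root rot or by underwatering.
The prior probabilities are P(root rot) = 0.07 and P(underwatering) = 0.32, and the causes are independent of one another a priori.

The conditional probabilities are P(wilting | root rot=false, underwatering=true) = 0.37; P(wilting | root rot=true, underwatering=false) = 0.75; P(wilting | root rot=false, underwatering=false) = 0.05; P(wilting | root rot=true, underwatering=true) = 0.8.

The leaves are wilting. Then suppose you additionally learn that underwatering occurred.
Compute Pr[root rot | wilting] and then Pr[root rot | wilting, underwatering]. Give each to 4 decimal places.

Pr[root rot | wilting] ≈ 0.2745; Pr[root rot | wilting, underwatering] ≈ 0.1400

Enumerate the 4 (root rot, underwatering) configurations and weight by the priors:
  P(wilting) = 0.05·0.93·0.68 + 0.37·0.93·0.32 + 0.75·0.07·0.68 + 0.8·0.07·0.32
        = 0.031620 + 0.110112 + 0.035700 + 0.017920 = 0.195352
Keeping only the root rot-present terms gives 0.053620, so
  P(root rot | wilting) = 0.053620 / 0.195352 ≈ 0.2745

Now condition on the additional information:
P(wilting | underwatering) = 0.37×0.93 + 0.8×0.07 = 0.344100 + 0.056000 = 0.400100
The root rot-present share is 0.8×0.07 = 0.056000.
So P(root rot | wilting, underwatering) = 0.056000/0.400100 ≈ 0.1400.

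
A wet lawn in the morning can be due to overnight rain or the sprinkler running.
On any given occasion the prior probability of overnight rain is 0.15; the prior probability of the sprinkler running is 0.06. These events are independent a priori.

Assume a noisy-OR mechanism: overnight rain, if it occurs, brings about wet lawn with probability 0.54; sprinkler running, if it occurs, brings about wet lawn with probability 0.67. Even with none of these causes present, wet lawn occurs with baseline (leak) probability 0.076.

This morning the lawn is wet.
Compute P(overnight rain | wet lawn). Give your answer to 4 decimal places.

Under noisy-OR, P(wet lawn | causes) = 1 − (1−0.076)·∏(1−qᵢ) over the active causes.
Sum P(wet lawn|·) weighted by the priors over the 4 (overnight rain, sprinkler running) configurations:
  P(wet lawn) = 0.076×0.85×0.94 + 0.69508×0.85×0.06 + 0.57496×0.15×0.94 + 0.859737×0.15×0.06
        = 0.060724 + 0.035449 + 0.081069 + 0.007738 = 0.184980
Keeping only the overnight rain-present terms gives 0.088807, so
  P(overnight rain | wet lawn) = 0.088807 / 0.184980 ≈ 0.4801

P(overnight rain | wet lawn) ≈ 0.4801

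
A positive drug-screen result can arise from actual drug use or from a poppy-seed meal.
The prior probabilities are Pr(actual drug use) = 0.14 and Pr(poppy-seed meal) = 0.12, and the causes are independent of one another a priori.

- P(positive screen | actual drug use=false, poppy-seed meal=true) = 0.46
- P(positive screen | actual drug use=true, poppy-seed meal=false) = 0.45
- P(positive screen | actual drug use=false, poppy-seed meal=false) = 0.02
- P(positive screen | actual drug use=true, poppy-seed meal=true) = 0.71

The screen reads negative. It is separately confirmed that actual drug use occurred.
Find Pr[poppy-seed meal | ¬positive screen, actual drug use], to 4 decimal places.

Pr[poppy-seed meal | ¬positive screen, actual drug use] ≈ 0.0671

By total probability over both values of poppy-seed meal:
  P(¬positive screen | actual drug use) = 0.55·0.88 + 0.29·0.12
        = 0.484000 + 0.034800 = 0.518800
Keeping only the poppy-seed meal-present terms gives 0.034800, so
  P(poppy-seed meal | ¬positive screen, actual drug use) = 0.034800 / 0.518800 ≈ 0.0671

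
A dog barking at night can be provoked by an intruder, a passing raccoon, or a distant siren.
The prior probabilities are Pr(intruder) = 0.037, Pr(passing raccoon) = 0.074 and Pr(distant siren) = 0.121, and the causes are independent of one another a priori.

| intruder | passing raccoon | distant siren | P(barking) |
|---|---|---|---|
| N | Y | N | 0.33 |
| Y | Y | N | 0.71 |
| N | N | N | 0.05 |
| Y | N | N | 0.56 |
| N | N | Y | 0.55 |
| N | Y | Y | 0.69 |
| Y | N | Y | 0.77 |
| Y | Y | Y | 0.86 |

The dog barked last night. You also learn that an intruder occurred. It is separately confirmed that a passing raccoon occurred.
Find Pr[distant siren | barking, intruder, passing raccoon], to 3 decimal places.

Numerator (weight on configurations with distant siren): 0.86*0.121 = 0.104060
Denominator P(barking | intruder, passing raccoon): 0.71*0.879 + 0.86*0.121 = 0.728150
Posterior = 0.104060 / 0.728150 ≈ 0.143

Pr[distant siren | barking, intruder, passing raccoon] ≈ 0.143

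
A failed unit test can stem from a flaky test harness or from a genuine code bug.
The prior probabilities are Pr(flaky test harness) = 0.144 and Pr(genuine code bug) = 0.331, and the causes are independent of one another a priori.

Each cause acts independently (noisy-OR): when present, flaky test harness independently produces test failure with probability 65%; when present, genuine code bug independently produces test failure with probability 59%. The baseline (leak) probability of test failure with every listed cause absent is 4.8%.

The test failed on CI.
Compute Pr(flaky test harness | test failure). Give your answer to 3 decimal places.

Under noisy-OR, P(test failure | causes) = 1 − (1−0.048)·∏(1−qᵢ) over the active causes.
P(test failure) = 0.048×0.856×0.669 + 0.60968×0.856×0.331 + 0.6668×0.144×0.669 + 0.863388×0.144×0.331 = 0.027488 + 0.172744 + 0.064237 + 0.041153 = 0.305622
The flaky test harness-present share is 0.064237 + 0.041153 = 0.105390.
So P(flaky test harness | test failure) = 0.105390/0.305622 ≈ 0.345.

Pr(flaky test harness | test failure) ≈ 0.345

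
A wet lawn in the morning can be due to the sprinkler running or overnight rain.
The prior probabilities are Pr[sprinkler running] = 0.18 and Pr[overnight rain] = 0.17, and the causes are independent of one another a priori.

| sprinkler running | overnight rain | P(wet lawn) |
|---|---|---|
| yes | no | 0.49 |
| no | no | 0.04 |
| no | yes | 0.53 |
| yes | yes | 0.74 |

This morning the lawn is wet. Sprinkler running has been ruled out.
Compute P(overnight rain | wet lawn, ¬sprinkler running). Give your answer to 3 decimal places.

P(overnight rain | wet lawn, ¬sprinkler running) ≈ 0.731

Enumerate both values of overnight rain and weight by the priors:
  P(wet lawn | ¬sprinkler running) = 0.04·0.83 + 0.53·0.17
        = 0.033200 + 0.090100 = 0.123300
Configurations with overnight rain contribute 0.090100, so
  P(overnight rain | wet lawn, ¬sprinkler running) = 0.090100 / 0.123300 ≈ 0.731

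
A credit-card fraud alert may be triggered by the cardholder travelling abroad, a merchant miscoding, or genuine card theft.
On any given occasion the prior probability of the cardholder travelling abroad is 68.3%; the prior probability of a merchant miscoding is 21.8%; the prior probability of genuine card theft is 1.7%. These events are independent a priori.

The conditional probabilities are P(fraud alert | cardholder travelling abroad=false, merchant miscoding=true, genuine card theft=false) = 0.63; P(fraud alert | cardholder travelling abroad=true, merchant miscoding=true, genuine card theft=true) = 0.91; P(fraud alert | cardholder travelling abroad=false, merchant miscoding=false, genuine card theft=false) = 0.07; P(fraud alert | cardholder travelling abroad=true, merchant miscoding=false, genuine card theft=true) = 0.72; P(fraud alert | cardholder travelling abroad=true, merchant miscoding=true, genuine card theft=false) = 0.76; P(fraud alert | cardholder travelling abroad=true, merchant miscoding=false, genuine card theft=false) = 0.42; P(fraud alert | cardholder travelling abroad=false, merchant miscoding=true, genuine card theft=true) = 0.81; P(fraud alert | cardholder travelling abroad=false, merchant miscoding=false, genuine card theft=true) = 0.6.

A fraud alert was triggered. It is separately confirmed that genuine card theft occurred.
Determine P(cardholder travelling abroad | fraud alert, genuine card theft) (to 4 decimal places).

P(cardholder travelling abroad | fraud alert, genuine card theft) ≈ 0.7175

P(fraud alert | genuine card theft) = 0.6*0.317*0.782 + 0.81*0.317*0.218 + 0.72*0.683*0.782 + 0.91*0.683*0.218 = 0.148736 + 0.055976 + 0.384556 + 0.135494 = 0.724762
Restricting to configurations with cardholder travelling abroad present: 0.384556 + 0.135494 = 0.520050.
P(cardholder travelling abroad | fraud alert, genuine card theft) = 0.520050 / 0.724762 ≈ 0.7175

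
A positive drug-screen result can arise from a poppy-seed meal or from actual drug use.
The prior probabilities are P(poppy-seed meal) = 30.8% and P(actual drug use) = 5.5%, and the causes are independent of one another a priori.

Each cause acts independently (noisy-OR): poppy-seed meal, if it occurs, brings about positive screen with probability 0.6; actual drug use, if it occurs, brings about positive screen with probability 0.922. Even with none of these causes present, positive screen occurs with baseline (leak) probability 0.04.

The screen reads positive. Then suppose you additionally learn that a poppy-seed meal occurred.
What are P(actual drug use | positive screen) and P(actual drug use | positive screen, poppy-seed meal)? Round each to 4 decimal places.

Under noisy-OR, P(positive screen | causes) = 1 − (1−0.04)·∏(1−qᵢ) over the active causes.
Numerator (weight on configurations with actual drug use): 0.035210 + 0.016433 = 0.051643
Denominator P(positive screen): 0.04×0.692×0.945 + 0.92512×0.692×0.055 + 0.616×0.308×0.945 + 0.970048×0.308×0.055 = 0.257094
P(actual drug use | positive screen) = 0.051643/0.257094 ≈ 0.2009

Now condition on the additional information:
For the numerator, keep only actual drug use=true terms: 0.970048*0.055 = 0.053353
Normalizer over all consistent configurations: 0.616*0.945 + 0.970048*0.055 = 0.635473
Posterior = 0.053353 / 0.635473 ≈ 0.0840
— poppy-seed meal explains away the evidence for actual drug use.

P(actual drug use | positive screen) ≈ 0.2009; P(actual drug use | positive screen, poppy-seed meal) ≈ 0.0840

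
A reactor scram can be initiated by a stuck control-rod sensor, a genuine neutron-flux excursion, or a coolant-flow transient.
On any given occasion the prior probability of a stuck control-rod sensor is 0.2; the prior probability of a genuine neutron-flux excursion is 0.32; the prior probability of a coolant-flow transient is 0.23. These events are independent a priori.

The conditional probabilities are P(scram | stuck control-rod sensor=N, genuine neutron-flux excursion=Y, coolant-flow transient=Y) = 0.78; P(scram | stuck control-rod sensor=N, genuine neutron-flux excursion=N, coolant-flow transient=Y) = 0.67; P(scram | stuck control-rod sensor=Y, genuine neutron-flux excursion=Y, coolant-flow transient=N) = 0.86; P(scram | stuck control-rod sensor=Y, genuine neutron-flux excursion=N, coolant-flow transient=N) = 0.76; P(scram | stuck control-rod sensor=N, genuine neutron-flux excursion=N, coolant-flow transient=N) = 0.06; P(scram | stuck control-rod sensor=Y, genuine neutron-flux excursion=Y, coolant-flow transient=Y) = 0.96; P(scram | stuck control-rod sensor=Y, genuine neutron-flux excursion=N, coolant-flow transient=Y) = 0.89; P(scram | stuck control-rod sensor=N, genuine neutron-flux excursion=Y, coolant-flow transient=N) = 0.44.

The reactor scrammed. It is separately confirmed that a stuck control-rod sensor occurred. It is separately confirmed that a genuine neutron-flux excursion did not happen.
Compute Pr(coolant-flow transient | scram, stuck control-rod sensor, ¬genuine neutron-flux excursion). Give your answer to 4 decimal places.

Enumerate both values of coolant-flow transient and weight by the priors:
  P(scram | stuck control-rod sensor, ¬genuine neutron-flux excursion) = 0.76×0.77 + 0.89×0.23
        = 0.585200 + 0.204700 = 0.789900
Configurations with coolant-flow transient contribute 0.204700, so
  P(coolant-flow transient | scram, stuck control-rod sensor, ¬genuine neutron-flux excursion) = 0.204700 / 0.789900 ≈ 0.2591

Pr(coolant-flow transient | scram, stuck control-rod sensor, ¬genuine neutron-flux excursion) ≈ 0.2591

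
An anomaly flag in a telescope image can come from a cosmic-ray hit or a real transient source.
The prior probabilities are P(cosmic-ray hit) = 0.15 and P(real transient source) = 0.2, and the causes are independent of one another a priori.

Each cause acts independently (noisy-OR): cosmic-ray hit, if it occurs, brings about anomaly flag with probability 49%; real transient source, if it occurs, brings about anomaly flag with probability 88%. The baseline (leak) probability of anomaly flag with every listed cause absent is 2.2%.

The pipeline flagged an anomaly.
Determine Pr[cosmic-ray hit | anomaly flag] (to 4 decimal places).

Under noisy-OR, P(anomaly flag | causes) = 1 − (1−0.022)·∏(1−qᵢ) over the active causes.
Weight on cosmic-ray hit=true, given the evidence: 0.060146 + 0.028204 = 0.088350
Normalizer over all consistent configurations: 0.022×0.85×0.8 + 0.88264×0.85×0.2 + 0.50122×0.15×0.8 + 0.940146×0.15×0.2 = 0.253359
P(cosmic-ray hit | anomaly flag) = 0.088350/0.253359 ≈ 0.3487

Pr[cosmic-ray hit | anomaly flag] ≈ 0.3487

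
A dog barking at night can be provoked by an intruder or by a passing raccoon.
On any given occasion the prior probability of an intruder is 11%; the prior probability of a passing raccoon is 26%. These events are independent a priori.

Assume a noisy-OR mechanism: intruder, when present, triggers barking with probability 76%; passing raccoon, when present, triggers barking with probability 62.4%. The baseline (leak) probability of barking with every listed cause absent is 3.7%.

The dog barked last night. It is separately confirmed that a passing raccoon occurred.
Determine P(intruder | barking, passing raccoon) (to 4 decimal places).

P(intruder | barking, passing raccoon) ≈ 0.1503

Under noisy-OR, P(barking | causes) = 1 − (1−0.037)·∏(1−qᵢ) over the active causes.
P(barking | passing raccoon) = 0.637912·0.89 + 0.913099·0.11 = 0.567742 + 0.100441 = 0.668183
Restricting to configurations with intruder present: 0.913099·0.11 = 0.100441.
P(intruder | barking, passing raccoon) = 0.100441 / 0.668183 ≈ 0.1503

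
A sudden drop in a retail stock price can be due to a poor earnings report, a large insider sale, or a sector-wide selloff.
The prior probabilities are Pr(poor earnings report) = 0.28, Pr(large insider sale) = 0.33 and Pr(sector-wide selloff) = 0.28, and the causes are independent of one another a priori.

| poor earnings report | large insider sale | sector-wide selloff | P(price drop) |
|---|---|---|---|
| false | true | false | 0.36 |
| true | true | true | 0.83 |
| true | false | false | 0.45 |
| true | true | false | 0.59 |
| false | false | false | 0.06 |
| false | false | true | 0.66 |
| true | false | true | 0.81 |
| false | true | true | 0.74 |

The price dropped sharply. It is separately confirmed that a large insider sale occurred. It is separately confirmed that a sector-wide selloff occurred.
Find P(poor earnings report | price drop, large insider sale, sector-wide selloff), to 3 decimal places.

Numerator (weight on configurations with poor earnings report): 0.83×0.28 = 0.232400
The normalizing constant is 0.74×0.72 + 0.83×0.28 = 0.765200
Posterior = 0.232400 / 0.765200 ≈ 0.304

P(poor earnings report | price drop, large insider sale, sector-wide selloff) ≈ 0.304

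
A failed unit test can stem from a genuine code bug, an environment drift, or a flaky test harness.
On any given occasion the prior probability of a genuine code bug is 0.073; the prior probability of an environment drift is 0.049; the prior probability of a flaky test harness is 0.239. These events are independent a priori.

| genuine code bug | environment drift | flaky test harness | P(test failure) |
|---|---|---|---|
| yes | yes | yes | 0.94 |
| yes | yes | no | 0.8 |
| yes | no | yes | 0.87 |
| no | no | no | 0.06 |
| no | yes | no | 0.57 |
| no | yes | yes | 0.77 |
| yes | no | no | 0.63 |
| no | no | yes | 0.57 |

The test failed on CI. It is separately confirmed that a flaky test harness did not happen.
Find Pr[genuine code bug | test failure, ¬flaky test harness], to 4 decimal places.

Pr[genuine code bug | test failure, ¬flaky test harness] ≈ 0.3716

Numerator (weight on configurations with genuine code bug): 0.043736 + 0.002862 = 0.046598
Denominator P(test failure | ¬flaky test harness): 0.06*0.927*0.951 + 0.57*0.927*0.049 + 0.63*0.073*0.951 + 0.8*0.073*0.049 = 0.125384
Posterior = 0.046598 / 0.125384 ≈ 0.3716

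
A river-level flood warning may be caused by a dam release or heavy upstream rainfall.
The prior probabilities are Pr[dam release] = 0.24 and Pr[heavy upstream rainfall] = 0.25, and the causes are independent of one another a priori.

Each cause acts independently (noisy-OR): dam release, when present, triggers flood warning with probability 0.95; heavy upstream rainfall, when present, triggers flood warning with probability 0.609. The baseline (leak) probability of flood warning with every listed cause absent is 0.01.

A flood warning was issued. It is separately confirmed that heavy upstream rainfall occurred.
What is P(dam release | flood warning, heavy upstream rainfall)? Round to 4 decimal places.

P(dam release | flood warning, heavy upstream rainfall) ≈ 0.3357

Under noisy-OR, P(flood warning | causes) = 1 − (1−0.01)·∏(1−qᵢ) over the active causes.
By total probability over both values of dam release:
  P(flood warning | heavy upstream rainfall) = 0.61291·0.76 + 0.980645·0.24
        = 0.465812 + 0.235355 = 0.701167
Keeping only the dam release-present terms gives 0.235355, so
  P(dam release | flood warning, heavy upstream rainfall) = 0.235355 / 0.701167 ≈ 0.3357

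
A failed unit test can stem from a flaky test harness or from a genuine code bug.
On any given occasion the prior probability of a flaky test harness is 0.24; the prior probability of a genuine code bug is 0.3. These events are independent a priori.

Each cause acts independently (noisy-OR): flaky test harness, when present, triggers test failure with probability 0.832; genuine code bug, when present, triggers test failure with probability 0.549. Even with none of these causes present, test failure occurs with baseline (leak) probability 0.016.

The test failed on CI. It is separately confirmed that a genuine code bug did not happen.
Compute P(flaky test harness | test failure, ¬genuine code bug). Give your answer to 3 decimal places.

P(flaky test harness | test failure, ¬genuine code bug) ≈ 0.943

Under noisy-OR, P(test failure | causes) = 1 − (1−0.016)·∏(1−qᵢ) over the active causes.
Enumerate both values of flaky test harness and weight by the priors:
  P(test failure | ¬genuine code bug) = 0.016×0.76 + 0.834688×0.24
        = 0.012160 + 0.200325 = 0.212485
Configurations with flaky test harness contribute 0.200325, so
  P(flaky test harness | test failure, ¬genuine code bug) = 0.200325 / 0.212485 ≈ 0.943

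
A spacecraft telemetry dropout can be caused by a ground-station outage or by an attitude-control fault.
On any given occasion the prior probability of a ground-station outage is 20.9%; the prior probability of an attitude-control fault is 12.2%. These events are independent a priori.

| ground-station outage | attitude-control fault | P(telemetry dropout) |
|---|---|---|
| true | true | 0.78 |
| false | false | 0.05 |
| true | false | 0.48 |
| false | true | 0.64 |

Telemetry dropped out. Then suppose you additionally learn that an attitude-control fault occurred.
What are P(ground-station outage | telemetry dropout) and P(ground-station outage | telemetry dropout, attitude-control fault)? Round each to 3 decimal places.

P(ground-station outage | telemetry dropout) ≈ 0.528; P(ground-station outage | telemetry dropout, attitude-control fault) ≈ 0.244

Enumerate the 4 (ground-station outage, attitude-control fault) configurations and weight by the priors:
  P(telemetry dropout) = 0.05*0.791*0.878 + 0.64*0.791*0.122 + 0.48*0.209*0.878 + 0.78*0.209*0.122
        = 0.034725 + 0.061761 + 0.088081 + 0.019888 = 0.204455
The terms with ground-station outage present sum to 0.107969, so
  P(ground-station outage | telemetry dropout) = 0.107969 / 0.204455 ≈ 0.528

Now also conditioning on attitude-control fault=true:
Enumerate both values of ground-station outage and weight by the priors:
  P(telemetry dropout | attitude-control fault) = 0.64·0.791 + 0.78·0.209
        = 0.506240 + 0.163020 = 0.669260
Keeping only the ground-station outage-present terms gives 0.163020, so
  P(ground-station outage | telemetry dropout, attitude-control fault) = 0.163020 / 0.669260 ≈ 0.244
The drop from 0.528 to 0.244 is the explaining-away (discounting) effect.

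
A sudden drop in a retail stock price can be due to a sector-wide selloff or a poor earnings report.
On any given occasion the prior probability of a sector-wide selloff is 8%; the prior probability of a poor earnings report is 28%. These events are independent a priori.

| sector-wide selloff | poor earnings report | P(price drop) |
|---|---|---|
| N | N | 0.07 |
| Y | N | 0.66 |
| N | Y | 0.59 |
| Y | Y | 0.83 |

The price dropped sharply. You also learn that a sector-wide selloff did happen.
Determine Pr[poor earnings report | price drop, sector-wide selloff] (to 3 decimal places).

Enumerate both values of poor earnings report and weight by the priors:
  P(price drop | sector-wide selloff) = 0.66*0.72 + 0.83*0.28
        = 0.475200 + 0.232400 = 0.707600
Configurations with poor earnings report contribute 0.232400, so
  P(poor earnings report | price drop, sector-wide selloff) = 0.232400 / 0.707600 ≈ 0.328

Pr[poor earnings report | price drop, sector-wide selloff] ≈ 0.328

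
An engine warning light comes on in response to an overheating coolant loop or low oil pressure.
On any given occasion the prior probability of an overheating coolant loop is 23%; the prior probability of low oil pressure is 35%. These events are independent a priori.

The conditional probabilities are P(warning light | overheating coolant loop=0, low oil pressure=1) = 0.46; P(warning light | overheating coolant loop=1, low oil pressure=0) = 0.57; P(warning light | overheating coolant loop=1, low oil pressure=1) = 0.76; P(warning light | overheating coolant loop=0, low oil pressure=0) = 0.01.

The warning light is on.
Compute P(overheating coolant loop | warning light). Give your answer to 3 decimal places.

P(overheating coolant loop | warning light) ≈ 0.532

Enumerate the 4 (overheating coolant loop, low oil pressure) configurations and weight by the priors:
  P(warning light) = 0.01·0.77·0.65 + 0.46·0.77·0.35 + 0.57·0.23·0.65 + 0.76·0.23·0.35
        = 0.005005 + 0.123970 + 0.085215 + 0.061180 = 0.275370
Keeping only the overheating coolant loop-present terms gives 0.146395, so
  P(overheating coolant loop | warning light) = 0.146395 / 0.275370 ≈ 0.532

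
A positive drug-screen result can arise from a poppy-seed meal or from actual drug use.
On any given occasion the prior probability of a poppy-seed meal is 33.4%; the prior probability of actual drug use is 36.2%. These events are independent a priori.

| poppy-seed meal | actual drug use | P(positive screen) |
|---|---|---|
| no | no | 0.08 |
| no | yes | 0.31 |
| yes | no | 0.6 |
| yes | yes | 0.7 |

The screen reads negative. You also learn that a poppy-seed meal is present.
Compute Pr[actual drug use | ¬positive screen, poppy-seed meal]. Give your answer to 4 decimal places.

Pr[actual drug use | ¬positive screen, poppy-seed meal] ≈ 0.2985

Numerator (weight on configurations with actual drug use): 0.3*0.362 = 0.108600
Normalizer over all consistent configurations: 0.4*0.638 + 0.3*0.362 = 0.363800
P(actual drug use | ¬positive screen, poppy-seed meal) = 0.108600/0.363800 ≈ 0.2985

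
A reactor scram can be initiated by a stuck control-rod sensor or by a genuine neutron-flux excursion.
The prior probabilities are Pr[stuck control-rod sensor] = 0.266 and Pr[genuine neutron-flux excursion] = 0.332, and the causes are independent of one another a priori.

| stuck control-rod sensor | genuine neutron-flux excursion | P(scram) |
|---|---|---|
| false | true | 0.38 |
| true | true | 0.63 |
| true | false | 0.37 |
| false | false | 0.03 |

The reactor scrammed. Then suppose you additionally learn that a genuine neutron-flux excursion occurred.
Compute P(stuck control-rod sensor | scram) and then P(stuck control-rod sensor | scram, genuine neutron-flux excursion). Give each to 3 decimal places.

Enumerate the 4 (stuck control-rod sensor, genuine neutron-flux excursion) configurations and weight by the priors:
  P(scram) = 0.03·0.734·0.668 + 0.38·0.734·0.332 + 0.37·0.266·0.668 + 0.63·0.266·0.332
        = 0.014709 + 0.092601 + 0.065745 + 0.055637 = 0.228692
Keeping only the stuck control-rod sensor-present terms gives 0.121382, so
  P(stuck control-rod sensor | scram) = 0.121382 / 0.228692 ≈ 0.531

With the extra evidence:
Enumerate both values of stuck control-rod sensor and weight by the priors:
  P(scram | genuine neutron-flux excursion) = 0.38·0.734 + 0.63·0.266
        = 0.278920 + 0.167580 = 0.446500
Keeping only the stuck control-rod sensor-present terms gives 0.167580, so
  P(stuck control-rod sensor | scram, genuine neutron-flux excursion) = 0.167580 / 0.446500 ≈ 0.375
The drop from 0.531 to 0.375 is the explaining-away (discounting) effect.

P(stuck control-rod sensor | scram) ≈ 0.531; P(stuck control-rod sensor | scram, genuine neutron-flux excursion) ≈ 0.375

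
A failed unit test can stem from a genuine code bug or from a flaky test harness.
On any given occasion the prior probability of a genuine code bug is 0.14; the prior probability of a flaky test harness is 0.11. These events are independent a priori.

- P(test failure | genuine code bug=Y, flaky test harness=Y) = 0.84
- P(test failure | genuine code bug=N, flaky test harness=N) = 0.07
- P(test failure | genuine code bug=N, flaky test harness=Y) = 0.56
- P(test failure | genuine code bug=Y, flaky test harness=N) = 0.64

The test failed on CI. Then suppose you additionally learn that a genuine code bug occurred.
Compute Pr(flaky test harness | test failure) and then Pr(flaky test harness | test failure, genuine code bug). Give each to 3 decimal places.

P(test failure) = 0.07×0.86×0.89 + 0.56×0.86×0.11 + 0.64×0.14×0.89 + 0.84×0.14×0.11 = 0.053578 + 0.052976 + 0.079744 + 0.012936 = 0.199234
The flaky test harness-present share is 0.052976 + 0.012936 = 0.065912.
P(flaky test harness | test failure) = 0.065912 / 0.199234 ≈ 0.331

Now also conditioning on genuine code bug=true:
For the numerator, keep only flaky test harness=true terms: 0.84*0.11 = 0.092400
The normalizing constant is 0.64*0.89 + 0.84*0.11 = 0.662000
P(flaky test harness | test failure, genuine code bug) = 0.092400/0.662000 ≈ 0.140

Pr(flaky test harness | test failure) ≈ 0.331; Pr(flaky test harness | test failure, genuine code bug) ≈ 0.140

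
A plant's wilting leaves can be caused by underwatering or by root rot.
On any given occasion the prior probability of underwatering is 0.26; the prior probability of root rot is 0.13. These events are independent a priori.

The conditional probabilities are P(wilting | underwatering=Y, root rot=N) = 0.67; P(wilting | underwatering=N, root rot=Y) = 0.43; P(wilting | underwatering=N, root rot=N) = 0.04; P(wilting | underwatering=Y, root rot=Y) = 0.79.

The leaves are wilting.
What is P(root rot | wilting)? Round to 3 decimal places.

P(root rot | wilting) ≈ 0.277

P(wilting) = 0.04×0.74×0.87 + 0.43×0.74×0.13 + 0.67×0.26×0.87 + 0.79×0.26×0.13 = 0.025752 + 0.041366 + 0.151554 + 0.026702 = 0.245374
The root rot-present share is 0.041366 + 0.026702 = 0.068068.
So P(root rot | wilting) = 0.068068/0.245374 ≈ 0.277.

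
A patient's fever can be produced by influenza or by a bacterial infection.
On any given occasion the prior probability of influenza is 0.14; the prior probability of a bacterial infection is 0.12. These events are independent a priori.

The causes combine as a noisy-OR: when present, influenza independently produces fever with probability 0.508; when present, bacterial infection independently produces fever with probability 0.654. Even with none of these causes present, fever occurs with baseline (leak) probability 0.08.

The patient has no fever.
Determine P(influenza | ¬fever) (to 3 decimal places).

Under noisy-OR, P(fever | causes) = 1 − (1−0.08)·∏(1−qᵢ) over the active causes.
P(¬fever) = 0.92×0.86×0.88 + 0.31832×0.86×0.12 + 0.45264×0.14×0.88 + 0.156613×0.14×0.12 = 0.696256 + 0.032851 + 0.055765 + 0.002631 = 0.787503
Restricting to configurations with influenza present: 0.055765 + 0.002631 = 0.058396.
P(influenza | ¬fever) = 0.058396 / 0.787503 ≈ 0.074

P(influenza | ¬fever) ≈ 0.074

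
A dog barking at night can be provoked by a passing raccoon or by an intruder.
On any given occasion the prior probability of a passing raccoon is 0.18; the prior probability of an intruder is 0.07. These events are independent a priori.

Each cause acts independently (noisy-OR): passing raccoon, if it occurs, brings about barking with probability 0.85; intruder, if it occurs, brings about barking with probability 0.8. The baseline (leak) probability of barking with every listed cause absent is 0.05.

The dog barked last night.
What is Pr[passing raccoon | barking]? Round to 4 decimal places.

Pr[passing raccoon | barking] ≈ 0.6480

Under noisy-OR, P(barking | causes) = 1 − (1−0.05)·∏(1−qᵢ) over the active causes.
Enumerate the 4 (passing raccoon, intruder) configurations and weight by the priors:
  P(barking) = 0.05*0.82*0.93 + 0.81*0.82*0.07 + 0.8575*0.18*0.93 + 0.9715*0.18*0.07
        = 0.038130 + 0.046494 + 0.143546 + 0.012241 = 0.240411
The terms with passing raccoon present sum to 0.155787, so
  P(passing raccoon | barking) = 0.155787 / 0.240411 ≈ 0.6480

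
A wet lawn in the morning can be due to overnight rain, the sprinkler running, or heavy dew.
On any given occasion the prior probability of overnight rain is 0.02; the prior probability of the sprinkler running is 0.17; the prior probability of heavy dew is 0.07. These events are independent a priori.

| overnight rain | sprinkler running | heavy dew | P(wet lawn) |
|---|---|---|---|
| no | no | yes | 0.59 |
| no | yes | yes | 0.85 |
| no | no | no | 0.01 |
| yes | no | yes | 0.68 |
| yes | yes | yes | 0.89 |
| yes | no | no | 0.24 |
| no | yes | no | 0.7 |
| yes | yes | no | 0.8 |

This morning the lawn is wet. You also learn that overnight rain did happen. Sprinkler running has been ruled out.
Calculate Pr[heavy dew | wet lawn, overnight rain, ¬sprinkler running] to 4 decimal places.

Pr[heavy dew | wet lawn, overnight rain, ¬sprinkler running] ≈ 0.1758

Enumerate both values of heavy dew and weight by the priors:
  P(wet lawn | overnight rain, ¬sprinkler running) = 0.24·0.93 + 0.68·0.07
        = 0.223200 + 0.047600 = 0.270800
The terms with heavy dew present sum to 0.047600, so
  P(heavy dew | wet lawn, overnight rain, ¬sprinkler running) = 0.047600 / 0.270800 ≈ 0.1758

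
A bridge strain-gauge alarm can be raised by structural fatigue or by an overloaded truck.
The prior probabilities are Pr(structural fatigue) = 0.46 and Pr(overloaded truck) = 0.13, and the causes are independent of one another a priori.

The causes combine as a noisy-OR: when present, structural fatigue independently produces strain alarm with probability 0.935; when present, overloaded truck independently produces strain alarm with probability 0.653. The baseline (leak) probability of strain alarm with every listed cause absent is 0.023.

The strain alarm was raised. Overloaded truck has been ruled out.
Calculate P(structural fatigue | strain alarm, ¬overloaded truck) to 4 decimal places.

P(structural fatigue | strain alarm, ¬overloaded truck) ≈ 0.9720

Under noisy-OR, P(strain alarm | causes) = 1 − (1−0.023)·∏(1−qᵢ) over the active causes.
For the numerator, keep only structural fatigue=true terms: 0.936495*0.46 = 0.430788
Denominator P(strain alarm | ¬overloaded truck): 0.023*0.54 + 0.936495*0.46 = 0.443208
P(structural fatigue | strain alarm, ¬overloaded truck) = 0.430788/0.443208 ≈ 0.9720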